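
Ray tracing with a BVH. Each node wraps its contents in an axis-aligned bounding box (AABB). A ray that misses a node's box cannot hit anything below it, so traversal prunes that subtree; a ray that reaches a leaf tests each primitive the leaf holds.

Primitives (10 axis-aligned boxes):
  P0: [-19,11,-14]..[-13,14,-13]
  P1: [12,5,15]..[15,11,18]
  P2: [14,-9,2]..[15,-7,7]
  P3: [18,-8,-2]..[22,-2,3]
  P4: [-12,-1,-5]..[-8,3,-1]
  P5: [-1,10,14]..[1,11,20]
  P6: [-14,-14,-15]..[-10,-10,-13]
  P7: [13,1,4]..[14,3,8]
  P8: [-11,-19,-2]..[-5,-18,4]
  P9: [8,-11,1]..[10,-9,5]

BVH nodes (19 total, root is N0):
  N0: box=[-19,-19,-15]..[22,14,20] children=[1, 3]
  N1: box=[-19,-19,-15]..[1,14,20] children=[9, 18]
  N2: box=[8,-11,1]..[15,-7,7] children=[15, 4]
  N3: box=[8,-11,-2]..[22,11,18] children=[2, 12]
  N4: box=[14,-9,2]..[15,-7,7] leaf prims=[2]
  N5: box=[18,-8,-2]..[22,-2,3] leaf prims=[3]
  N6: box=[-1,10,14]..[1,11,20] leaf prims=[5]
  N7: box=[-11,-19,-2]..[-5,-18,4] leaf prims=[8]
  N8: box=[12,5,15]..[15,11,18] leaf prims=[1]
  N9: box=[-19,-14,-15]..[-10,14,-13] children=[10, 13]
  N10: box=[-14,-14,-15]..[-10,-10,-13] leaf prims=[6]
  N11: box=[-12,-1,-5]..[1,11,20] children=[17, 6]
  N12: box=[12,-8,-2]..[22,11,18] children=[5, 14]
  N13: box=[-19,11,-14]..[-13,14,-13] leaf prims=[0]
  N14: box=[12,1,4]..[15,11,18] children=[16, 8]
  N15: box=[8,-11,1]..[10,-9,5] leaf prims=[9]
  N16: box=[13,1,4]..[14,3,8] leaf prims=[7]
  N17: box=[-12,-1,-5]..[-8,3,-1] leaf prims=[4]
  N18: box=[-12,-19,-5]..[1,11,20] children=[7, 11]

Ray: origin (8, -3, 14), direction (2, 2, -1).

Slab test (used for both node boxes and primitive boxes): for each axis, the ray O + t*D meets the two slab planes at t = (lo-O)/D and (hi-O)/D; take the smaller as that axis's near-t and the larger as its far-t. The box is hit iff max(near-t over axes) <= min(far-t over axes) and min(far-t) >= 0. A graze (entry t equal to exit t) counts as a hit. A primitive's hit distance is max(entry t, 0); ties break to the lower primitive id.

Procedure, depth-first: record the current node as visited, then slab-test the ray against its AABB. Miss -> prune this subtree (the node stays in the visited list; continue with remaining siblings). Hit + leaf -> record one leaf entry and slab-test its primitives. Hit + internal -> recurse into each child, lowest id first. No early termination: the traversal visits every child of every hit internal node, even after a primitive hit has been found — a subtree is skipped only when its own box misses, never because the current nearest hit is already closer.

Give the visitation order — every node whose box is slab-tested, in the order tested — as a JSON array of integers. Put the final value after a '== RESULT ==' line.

Walk:
N0 x:[-27/2,7] y:[-8,17/2] z:[-6,29] -> hit [-6,7], descend [1, 3]
  N1 x:[-27/2,-7/2] y:[-8,17/2] z:[-6,29] -> miss, prune
  N3 x:[0,7] y:[-4,7] z:[-4,16] -> hit [0,7], descend [2, 12]
    N2 x:[0,7/2] y:[-4,-2] z:[7,13] -> miss, prune
    N12 x:[2,7] y:[-5/2,7] z:[-4,16] -> hit [2,7], descend [5, 14]
      N5 x:[5,7] y:[-5/2,1/2] z:[11,16] -> miss, prune
      N14 x:[2,7/2] y:[2,7] z:[-4,10] -> hit [2,7/2], descend [8, 16]
        N8 x:[2,7/2] y:[4,7] z:[-4,-1] -> miss, prune
        N16 x:[5/2,3] y:[2,3] z:[6,10] -> miss, prune

Summary -> nodes [0, 1, 3, 2, 12, 5, 14, 8, 16]; box-tests=9; leaf-entries=0; first=miss

== RESULT ==
[0, 1, 3, 2, 12, 5, 14, 8, 16]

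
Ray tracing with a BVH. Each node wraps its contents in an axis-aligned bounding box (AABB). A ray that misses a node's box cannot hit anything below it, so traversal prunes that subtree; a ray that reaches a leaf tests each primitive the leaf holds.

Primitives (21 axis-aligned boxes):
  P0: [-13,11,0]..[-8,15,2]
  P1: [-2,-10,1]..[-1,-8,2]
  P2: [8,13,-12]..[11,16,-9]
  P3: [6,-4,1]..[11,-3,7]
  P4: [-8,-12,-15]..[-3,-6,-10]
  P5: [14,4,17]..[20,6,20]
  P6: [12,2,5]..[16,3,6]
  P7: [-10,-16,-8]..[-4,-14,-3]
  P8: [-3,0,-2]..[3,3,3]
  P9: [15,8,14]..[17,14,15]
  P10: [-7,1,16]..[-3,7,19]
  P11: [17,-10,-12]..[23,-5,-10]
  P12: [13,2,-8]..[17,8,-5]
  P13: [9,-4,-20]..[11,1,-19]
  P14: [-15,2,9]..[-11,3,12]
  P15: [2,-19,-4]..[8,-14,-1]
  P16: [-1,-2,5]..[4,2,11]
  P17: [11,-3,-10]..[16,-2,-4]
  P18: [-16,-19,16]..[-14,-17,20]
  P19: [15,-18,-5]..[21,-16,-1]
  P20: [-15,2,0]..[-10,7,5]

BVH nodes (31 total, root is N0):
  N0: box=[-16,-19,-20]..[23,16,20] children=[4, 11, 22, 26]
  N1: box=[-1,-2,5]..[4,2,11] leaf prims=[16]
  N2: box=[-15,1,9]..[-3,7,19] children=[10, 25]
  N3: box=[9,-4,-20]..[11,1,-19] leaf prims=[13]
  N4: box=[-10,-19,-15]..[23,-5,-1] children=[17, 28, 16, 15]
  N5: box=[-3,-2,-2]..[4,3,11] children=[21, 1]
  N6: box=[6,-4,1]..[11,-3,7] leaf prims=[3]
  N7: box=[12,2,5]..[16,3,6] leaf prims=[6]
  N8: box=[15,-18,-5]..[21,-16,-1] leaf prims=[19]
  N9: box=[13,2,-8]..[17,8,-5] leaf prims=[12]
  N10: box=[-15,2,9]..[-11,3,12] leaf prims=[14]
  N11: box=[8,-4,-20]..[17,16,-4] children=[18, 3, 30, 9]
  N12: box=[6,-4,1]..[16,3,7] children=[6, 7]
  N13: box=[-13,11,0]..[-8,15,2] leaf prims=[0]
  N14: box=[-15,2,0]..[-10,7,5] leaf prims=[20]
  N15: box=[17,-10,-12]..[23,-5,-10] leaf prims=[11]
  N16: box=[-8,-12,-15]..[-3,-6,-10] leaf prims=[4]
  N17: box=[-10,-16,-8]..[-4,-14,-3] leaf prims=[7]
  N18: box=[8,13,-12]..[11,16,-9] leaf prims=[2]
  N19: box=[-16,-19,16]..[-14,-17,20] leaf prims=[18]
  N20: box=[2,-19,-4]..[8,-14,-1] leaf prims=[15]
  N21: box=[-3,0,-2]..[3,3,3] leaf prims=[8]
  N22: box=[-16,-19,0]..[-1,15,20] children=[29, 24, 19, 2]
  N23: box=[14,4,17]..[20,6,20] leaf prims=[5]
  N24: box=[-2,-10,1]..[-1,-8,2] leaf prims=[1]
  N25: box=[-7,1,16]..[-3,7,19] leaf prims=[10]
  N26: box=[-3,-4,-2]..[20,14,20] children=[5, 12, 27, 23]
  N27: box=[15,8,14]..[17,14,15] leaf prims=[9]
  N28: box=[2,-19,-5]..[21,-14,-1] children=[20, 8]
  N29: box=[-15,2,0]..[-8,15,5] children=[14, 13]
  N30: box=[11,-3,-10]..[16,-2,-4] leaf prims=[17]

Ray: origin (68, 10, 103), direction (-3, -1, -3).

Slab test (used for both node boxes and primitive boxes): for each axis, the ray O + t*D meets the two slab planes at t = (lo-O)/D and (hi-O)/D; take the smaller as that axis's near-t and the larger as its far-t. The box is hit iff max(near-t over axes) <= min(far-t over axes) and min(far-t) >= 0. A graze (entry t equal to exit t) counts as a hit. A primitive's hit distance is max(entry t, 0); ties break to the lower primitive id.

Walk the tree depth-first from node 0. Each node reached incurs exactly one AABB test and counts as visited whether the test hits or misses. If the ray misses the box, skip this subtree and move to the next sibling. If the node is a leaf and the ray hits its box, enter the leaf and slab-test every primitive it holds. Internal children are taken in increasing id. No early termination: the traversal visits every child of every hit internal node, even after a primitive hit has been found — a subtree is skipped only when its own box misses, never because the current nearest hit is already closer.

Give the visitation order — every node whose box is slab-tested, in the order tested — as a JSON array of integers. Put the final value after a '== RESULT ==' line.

Trace the traversal:
N0 x:[15,28] y:[-6,29] z:[83/3,41] -> hit [83/3,28], descend [4, 11, 22, 26]
  N4 x:[15,26] y:[15,29] z:[104/3,118/3] -> miss, prune
  N11 x:[17,20] y:[-6,14] z:[107/3,41] -> miss, prune
  N22 x:[23,28] y:[-5,29] z:[83/3,103/3] -> hit [83/3,28], descend [2, 19, 24, 29]
    N2 x:[71/3,83/3] y:[3,9] z:[28,94/3] -> miss, prune
    N19 x:[82/3,28] y:[27,29] z:[83/3,29] -> hit [83/3,28] leaf, test {P18@t=83/3}
    N24 x:[23,70/3] y:[18,20] z:[101/3,34] -> miss, prune
    N29 x:[76/3,83/3] y:[-5,8] z:[98/3,103/3] -> miss, prune
  N26 x:[16,71/3] y:[-4,14] z:[83/3,35] -> miss, prune

order=[0, 4, 11, 22, 2, 19, 24, 29, 26]  |boxes|=9  |leaves|=1  hit=P18

== RESULT ==
[0, 4, 11, 22, 2, 19, 24, 29, 26]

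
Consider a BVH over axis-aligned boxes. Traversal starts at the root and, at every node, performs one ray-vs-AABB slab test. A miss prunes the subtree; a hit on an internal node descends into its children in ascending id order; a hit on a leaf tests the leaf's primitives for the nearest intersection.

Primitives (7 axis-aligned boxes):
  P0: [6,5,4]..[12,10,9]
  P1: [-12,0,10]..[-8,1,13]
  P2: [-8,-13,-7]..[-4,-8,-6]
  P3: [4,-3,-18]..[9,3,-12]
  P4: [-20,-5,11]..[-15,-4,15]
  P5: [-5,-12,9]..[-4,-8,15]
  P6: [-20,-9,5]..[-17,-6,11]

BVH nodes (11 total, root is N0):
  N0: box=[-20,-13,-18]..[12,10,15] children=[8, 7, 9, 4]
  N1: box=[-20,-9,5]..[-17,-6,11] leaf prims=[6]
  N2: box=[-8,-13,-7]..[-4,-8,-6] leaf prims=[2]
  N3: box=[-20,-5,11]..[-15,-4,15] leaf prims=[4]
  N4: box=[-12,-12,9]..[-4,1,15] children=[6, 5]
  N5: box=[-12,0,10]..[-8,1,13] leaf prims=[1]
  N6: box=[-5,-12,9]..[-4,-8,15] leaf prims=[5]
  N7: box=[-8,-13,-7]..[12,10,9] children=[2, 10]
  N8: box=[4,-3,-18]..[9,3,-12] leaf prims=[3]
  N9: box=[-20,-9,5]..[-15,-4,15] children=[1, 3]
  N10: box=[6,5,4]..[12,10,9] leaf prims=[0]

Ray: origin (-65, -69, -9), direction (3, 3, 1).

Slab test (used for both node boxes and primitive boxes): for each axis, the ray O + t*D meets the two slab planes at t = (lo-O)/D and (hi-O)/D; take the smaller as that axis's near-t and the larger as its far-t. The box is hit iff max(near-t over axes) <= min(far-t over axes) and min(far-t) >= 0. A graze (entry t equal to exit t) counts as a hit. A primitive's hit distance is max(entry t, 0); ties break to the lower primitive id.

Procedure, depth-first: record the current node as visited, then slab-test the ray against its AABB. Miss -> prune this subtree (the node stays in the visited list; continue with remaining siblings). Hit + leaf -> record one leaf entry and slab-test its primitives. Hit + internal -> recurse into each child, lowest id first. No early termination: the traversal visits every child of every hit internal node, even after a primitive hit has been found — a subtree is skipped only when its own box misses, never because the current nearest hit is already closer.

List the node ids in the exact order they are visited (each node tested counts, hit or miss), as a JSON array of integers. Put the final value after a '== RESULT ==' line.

Traverse from the root:
N0 x:[15,77/3] y:[56/3,79/3] z:[-9,24] -> hit [56/3,24], descend [4, 7, 8, 9]
  N4 x:[53/3,61/3] y:[19,70/3] z:[18,24] -> hit [19,61/3], descend [5, 6]
    N5 x:[53/3,19] y:[23,70/3] z:[19,22] -> miss, prune
    N6 x:[20,61/3] y:[19,61/3] z:[18,24] -> hit [20,61/3] leaf, test {P5@t=20}
  N7 x:[19,77/3] y:[56/3,79/3] z:[2,18] -> miss, prune
  N8 x:[23,74/3] y:[22,24] z:[-9,-3] -> miss, prune
  N9 x:[15,50/3] y:[20,65/3] z:[14,24] -> miss, prune

7 AABB tests over nodes [0, 4, 5, 6, 7, 8, 9]; 1 leaf entered; closest P5.

== RESULT ==
[0, 4, 5, 6, 7, 8, 9]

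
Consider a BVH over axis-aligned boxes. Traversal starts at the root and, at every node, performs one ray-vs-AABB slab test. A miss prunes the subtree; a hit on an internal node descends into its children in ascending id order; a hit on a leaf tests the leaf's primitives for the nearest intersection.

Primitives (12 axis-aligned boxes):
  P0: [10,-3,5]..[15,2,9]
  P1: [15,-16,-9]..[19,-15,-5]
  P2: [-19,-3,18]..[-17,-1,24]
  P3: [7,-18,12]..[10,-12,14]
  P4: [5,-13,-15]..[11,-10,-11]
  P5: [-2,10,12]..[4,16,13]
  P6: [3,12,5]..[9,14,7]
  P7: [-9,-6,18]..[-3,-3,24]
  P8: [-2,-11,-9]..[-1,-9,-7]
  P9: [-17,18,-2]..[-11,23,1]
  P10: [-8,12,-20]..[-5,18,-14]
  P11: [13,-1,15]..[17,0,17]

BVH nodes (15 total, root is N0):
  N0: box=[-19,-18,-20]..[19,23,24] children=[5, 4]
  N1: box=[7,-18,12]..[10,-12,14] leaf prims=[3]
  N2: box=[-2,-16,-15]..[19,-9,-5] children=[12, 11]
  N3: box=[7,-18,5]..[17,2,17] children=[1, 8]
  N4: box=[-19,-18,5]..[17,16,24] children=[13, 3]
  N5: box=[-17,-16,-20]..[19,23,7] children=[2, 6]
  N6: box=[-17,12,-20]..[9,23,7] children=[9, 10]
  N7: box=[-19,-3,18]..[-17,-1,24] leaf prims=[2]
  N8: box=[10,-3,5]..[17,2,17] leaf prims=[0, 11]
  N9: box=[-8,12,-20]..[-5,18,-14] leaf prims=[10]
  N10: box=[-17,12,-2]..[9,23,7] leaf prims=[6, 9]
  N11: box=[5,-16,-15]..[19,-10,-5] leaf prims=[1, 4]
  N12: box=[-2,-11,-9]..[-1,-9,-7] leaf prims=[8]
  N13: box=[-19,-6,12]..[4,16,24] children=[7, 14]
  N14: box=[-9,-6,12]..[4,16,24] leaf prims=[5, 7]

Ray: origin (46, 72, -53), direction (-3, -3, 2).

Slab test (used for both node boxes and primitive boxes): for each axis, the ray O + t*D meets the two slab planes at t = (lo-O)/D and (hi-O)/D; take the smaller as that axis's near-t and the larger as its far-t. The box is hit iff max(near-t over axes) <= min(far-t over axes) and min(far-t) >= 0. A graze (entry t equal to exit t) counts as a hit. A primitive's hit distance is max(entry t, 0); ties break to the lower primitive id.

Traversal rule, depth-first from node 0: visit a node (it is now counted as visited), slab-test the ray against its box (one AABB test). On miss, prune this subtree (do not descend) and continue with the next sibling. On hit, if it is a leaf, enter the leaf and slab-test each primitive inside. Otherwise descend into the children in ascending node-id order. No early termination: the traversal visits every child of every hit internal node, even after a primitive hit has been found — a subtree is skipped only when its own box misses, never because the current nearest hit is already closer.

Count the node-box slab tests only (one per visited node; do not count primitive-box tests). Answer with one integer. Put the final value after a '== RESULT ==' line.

Walk:
N0 x:[9,65/3] y:[49/3,30] z:[33/2,77/2] -> hit [33/2,65/3], descend [4, 5]
  N4 x:[29/3,65/3] y:[56/3,30] z:[29,77/2] -> miss, prune
  N5 x:[9,21] y:[49/3,88/3] z:[33/2,30] -> hit [33/2,21], descend [2, 6]
    N2 x:[9,16] y:[27,88/3] z:[19,24] -> miss, prune
    N6 x:[37/3,21] y:[49/3,20] z:[33/2,30] -> hit [33/2,20], descend [9, 10]
      N9 x:[17,18] y:[18,20] z:[33/2,39/2] -> hit [18,18] leaf, test {P10@t=18}
      N10 x:[37/3,21] y:[49/3,20] z:[51/2,30] -> miss, prune

order=[0, 4, 5, 2, 6, 9, 10]  |boxes|=7  |leaves|=1  hit=P10

== RESULT ==
7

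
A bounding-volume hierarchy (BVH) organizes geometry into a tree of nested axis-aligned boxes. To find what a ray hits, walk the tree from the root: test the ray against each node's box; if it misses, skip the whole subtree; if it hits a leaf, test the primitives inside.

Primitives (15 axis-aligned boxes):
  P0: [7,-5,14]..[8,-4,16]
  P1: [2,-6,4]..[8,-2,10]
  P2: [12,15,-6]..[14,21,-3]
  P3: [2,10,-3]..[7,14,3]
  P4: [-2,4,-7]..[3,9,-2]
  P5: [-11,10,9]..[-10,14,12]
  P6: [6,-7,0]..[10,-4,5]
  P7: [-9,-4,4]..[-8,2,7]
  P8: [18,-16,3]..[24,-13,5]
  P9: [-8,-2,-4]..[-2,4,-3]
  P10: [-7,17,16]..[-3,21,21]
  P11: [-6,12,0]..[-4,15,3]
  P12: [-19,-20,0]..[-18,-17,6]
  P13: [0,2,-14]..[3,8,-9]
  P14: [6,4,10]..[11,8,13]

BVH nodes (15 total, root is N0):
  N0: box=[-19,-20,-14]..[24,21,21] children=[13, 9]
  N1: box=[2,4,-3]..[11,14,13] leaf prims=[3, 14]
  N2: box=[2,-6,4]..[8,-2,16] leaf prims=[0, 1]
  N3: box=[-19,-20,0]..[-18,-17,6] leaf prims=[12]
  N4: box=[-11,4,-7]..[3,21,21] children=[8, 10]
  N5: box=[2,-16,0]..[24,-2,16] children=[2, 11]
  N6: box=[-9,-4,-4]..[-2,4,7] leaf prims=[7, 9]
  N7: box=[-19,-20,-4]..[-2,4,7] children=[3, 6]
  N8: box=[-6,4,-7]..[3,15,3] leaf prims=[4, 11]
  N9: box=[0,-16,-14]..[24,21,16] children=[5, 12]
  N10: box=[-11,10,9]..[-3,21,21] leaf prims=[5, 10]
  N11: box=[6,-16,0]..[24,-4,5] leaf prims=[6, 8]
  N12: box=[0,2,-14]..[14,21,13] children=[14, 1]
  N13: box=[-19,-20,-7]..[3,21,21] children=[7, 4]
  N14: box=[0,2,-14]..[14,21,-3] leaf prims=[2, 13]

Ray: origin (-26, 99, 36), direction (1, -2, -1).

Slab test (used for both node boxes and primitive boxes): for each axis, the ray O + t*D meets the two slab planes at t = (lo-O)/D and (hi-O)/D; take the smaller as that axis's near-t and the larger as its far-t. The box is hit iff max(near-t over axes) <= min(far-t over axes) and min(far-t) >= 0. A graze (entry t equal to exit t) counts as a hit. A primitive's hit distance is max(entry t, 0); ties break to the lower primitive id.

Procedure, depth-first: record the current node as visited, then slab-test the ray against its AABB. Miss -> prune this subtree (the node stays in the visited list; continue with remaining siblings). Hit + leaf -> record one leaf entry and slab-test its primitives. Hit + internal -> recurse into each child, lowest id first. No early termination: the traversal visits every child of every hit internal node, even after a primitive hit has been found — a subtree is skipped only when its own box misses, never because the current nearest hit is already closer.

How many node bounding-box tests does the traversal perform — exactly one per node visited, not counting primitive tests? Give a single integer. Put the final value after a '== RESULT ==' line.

Traverse from the root:
N0 x:[7,50] y:[39,119/2] z:[15,50] -> hit [39,50], descend [9, 13]
  N9 x:[26,50] y:[39,115/2] z:[20,50] -> hit [39,50], descend [5, 12]
    N5 x:[28,50] y:[101/2,115/2] z:[20,36] -> miss, prune
    N12 x:[26,40] y:[39,97/2] z:[23,50] -> hit [39,40], descend [1, 14]
      N1 x:[28,37] y:[85/2,95/2] z:[23,39] -> miss, prune
      N14 x:[26,40] y:[39,97/2] z:[39,50] -> hit [39,40] leaf, test {P2@t=39, P13(miss)}
  N13 x:[7,29] y:[39,119/2] z:[15,43] -> miss, prune

order=[0, 9, 5, 12, 1, 14, 13]  |boxes|=7  |leaves|=1  hit=P2

== RESULT ==
7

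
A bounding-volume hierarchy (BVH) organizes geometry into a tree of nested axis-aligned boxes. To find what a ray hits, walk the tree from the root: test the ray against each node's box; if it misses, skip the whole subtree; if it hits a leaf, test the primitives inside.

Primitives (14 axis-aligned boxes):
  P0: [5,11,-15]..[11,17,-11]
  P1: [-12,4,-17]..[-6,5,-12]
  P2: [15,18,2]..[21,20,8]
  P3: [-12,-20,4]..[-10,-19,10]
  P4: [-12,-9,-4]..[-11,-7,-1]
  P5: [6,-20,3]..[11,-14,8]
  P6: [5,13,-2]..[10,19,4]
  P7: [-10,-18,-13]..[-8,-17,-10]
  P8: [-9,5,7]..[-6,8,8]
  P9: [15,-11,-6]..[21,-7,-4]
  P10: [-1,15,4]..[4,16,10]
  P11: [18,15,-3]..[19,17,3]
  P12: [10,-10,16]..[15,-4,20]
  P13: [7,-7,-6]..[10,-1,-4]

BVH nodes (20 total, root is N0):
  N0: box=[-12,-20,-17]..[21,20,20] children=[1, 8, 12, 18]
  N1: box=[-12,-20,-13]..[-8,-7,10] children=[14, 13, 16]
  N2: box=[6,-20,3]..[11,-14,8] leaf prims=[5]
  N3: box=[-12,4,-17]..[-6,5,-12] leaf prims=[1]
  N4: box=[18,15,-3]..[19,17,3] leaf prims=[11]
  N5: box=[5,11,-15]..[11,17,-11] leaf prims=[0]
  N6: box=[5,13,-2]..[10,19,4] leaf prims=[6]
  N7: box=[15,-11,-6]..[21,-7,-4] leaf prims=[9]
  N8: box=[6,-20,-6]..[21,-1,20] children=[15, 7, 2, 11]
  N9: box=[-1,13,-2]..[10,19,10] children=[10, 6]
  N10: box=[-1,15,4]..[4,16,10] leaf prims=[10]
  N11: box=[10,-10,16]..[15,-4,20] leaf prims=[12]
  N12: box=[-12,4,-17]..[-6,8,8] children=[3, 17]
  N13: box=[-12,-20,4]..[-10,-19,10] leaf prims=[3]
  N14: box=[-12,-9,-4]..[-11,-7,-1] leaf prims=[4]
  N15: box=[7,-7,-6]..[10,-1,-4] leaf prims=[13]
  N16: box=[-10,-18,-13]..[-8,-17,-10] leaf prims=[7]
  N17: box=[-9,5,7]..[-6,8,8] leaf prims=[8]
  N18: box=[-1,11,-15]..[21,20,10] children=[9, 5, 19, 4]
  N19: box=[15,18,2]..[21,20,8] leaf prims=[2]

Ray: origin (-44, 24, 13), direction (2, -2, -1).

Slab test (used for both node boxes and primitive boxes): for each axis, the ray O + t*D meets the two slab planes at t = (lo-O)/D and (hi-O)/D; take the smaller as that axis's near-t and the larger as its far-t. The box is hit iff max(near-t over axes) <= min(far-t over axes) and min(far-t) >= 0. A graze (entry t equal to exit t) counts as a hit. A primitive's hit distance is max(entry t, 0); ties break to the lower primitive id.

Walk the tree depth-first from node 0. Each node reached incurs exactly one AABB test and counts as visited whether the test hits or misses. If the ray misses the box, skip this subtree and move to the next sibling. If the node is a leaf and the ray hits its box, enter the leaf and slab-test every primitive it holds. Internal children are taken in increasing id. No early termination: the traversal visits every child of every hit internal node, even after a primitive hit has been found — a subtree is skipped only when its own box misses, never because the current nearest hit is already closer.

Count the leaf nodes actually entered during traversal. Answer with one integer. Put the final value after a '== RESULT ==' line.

Traverse from the root:
N0 x:[16,65/2] y:[2,22] z:[-7,30] -> hit [16,22], descend [1, 8, 12, 18]
  N1 x:[16,18] y:[31/2,22] z:[3,26] -> hit [16,18], descend [13, 14, 16]
    N13 x:[16,17] y:[43/2,22] z:[3,9] -> miss, prune
    N14 x:[16,33/2] y:[31/2,33/2] z:[14,17] -> hit [16,33/2] leaf, test {P4@t=16}
    N16 x:[17,18] y:[41/2,21] z:[23,26] -> miss, prune
  N8 x:[25,65/2] y:[25/2,22] z:[-7,19] -> miss, prune
  N12 x:[16,19] y:[8,10] z:[5,30] -> miss, prune
  N18 x:[43/2,65/2] y:[2,13/2] z:[3,28] -> miss, prune

Summary -> nodes [0, 1, 13, 14, 16, 8, 12, 18]; box-tests=8; leaf-entries=1; first=P4

== RESULT ==
1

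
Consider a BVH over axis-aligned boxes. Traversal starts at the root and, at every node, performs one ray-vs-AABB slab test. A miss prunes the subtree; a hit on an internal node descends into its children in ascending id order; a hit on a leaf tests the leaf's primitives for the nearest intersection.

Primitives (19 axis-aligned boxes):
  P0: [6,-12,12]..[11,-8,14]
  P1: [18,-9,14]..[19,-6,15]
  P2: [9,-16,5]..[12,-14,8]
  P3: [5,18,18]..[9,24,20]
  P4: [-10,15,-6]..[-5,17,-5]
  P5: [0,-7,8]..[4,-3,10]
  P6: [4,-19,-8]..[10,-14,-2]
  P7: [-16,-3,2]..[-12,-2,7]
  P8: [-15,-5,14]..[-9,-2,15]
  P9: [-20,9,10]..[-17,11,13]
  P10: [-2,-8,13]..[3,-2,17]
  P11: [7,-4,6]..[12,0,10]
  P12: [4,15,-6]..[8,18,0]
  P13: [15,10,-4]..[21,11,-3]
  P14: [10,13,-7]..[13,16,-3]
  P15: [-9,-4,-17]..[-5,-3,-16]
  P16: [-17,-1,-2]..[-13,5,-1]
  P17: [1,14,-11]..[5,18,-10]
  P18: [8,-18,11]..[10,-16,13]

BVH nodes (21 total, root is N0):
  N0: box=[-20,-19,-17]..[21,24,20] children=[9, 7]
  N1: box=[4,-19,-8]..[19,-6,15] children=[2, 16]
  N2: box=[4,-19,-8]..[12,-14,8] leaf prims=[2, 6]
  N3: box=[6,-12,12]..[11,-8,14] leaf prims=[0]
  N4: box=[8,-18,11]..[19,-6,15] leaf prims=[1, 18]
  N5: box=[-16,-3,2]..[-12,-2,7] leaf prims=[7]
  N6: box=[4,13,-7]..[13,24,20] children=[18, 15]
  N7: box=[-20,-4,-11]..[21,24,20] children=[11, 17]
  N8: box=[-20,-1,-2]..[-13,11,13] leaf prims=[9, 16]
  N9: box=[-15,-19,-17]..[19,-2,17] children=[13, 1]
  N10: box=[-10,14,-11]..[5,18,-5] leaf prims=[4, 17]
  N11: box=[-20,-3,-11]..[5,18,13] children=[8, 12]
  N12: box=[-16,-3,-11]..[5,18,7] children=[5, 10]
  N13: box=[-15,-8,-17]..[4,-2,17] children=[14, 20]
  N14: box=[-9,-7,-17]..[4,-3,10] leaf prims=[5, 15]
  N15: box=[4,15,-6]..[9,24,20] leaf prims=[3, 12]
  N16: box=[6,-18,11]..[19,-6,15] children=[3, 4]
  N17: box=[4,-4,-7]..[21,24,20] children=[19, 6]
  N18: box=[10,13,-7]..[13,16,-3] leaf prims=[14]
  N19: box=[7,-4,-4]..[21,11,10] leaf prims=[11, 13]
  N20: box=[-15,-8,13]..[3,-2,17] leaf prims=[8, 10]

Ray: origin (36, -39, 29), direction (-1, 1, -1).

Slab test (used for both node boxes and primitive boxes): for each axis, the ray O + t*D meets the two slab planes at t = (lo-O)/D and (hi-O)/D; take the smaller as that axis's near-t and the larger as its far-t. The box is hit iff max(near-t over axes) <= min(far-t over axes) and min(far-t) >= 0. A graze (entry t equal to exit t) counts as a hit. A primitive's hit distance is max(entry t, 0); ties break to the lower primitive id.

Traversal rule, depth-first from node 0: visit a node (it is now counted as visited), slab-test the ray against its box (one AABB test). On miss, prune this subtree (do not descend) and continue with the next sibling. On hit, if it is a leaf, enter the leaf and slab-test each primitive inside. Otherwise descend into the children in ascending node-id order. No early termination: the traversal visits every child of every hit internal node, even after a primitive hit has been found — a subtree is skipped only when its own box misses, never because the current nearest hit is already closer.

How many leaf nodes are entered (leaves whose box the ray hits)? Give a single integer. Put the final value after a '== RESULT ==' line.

Walk:
N0 x:[15,56] y:[20,63] z:[9,46] -> hit [20,46], descend [7, 9]
  N7 x:[15,56] y:[35,63] z:[9,40] -> hit [35,40], descend [11, 17]
    N11 x:[31,56] y:[36,57] z:[16,40] -> hit [36,40], descend [8, 12]
      N8 x:[49,56] y:[38,50] z:[16,31] -> miss, prune
      N12 x:[31,52] y:[36,57] z:[22,40] -> hit [36,40], descend [5, 10]
        N5 x:[48,52] y:[36,37] z:[22,27] -> miss, prune
        N10 x:[31,46] y:[53,57] z:[34,40] -> miss, prune
    N17 x:[15,32] y:[35,63] z:[9,36] -> miss, prune
  N9 x:[17,51] y:[20,37] z:[12,46] -> hit [20,37], descend [1, 13]
    N1 x:[17,32] y:[20,33] z:[14,37] -> hit [20,32], descend [2, 16]
      N2 x:[24,32] y:[20,25] z:[21,37] -> hit [24,25] leaf, test {P2@t=24, P6(miss)}
      N16 x:[17,30] y:[21,33] z:[14,18] -> miss, prune
    N13 x:[32,51] y:[31,37] z:[12,46] -> hit [32,37], descend [14, 20]
      N14 x:[32,45] y:[32,36] z:[19,46] -> hit [32,36] leaf, test {P5(miss), P15(miss)}
      N20 x:[33,51] y:[31,37] z:[12,16] -> miss, prune

Visited [0, 7, 11, 8, 12, 5, 10, 17, 9, 1, 2, 16, 13, 14, 20]. Tests: 15 box, 2 leaf. Nearest: P2.

== RESULT ==
2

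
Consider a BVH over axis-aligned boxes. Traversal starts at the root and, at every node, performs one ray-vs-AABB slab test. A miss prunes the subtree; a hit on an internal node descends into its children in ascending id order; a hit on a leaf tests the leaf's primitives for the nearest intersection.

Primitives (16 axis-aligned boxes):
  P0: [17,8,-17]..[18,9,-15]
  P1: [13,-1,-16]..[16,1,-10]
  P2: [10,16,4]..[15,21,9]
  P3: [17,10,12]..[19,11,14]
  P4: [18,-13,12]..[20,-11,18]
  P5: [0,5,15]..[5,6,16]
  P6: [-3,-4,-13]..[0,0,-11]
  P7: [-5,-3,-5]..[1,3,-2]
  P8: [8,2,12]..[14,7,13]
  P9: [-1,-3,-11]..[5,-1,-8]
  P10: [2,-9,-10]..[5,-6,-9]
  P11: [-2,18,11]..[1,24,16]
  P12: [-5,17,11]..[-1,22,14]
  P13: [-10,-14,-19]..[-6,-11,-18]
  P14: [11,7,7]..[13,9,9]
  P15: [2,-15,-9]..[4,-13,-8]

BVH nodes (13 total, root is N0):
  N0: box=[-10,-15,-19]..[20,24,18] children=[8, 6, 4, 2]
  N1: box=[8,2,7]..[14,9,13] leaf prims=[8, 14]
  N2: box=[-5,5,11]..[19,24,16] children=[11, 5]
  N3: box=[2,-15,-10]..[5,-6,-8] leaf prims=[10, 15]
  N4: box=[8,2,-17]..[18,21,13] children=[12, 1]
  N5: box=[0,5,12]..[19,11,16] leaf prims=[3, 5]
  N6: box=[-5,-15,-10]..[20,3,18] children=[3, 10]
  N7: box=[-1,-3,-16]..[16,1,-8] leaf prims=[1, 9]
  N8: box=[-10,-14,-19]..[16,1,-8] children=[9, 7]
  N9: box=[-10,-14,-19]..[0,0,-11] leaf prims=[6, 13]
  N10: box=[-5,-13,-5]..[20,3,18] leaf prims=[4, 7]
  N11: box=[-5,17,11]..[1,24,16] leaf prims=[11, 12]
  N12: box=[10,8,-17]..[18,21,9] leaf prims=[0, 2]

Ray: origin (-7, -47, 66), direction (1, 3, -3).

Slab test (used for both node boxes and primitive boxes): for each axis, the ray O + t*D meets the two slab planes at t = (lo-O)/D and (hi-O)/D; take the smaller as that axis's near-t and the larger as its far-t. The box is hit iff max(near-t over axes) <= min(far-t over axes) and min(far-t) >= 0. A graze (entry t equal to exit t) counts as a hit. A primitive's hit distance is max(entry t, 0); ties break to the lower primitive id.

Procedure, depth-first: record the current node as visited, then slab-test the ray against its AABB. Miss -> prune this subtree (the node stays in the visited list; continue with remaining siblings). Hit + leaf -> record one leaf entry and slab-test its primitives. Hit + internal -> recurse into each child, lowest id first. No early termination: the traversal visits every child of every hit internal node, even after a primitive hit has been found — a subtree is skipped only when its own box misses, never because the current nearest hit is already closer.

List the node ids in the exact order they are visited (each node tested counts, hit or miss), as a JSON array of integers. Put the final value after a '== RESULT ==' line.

Walk:
N0 x:[-3,27] y:[32/3,71/3] z:[16,85/3] -> hit [16,71/3], descend [2, 4, 6, 8]
  N2 x:[2,26] y:[52/3,71/3] z:[50/3,55/3] -> hit [52/3,55/3], descend [5, 11]
    N5 x:[7,26] y:[52/3,58/3] z:[50/3,18] -> hit [52/3,18] leaf, test {P3(miss), P5(miss)}
    N11 x:[2,8] y:[64/3,71/3] z:[50/3,55/3] -> miss, prune
  N4 x:[15,25] y:[49/3,68/3] z:[53/3,83/3] -> hit [53/3,68/3], descend [1, 12]
    N1 x:[15,21] y:[49/3,56/3] z:[53/3,59/3] -> hit [53/3,56/3] leaf, test {P8@t=53/3, P14(miss)}
    N12 x:[17,25] y:[55/3,68/3] z:[19,83/3] -> hit [19,68/3] leaf, test {P0(miss), P2(miss)}
  N6 x:[2,27] y:[32/3,50/3] z:[16,76/3] -> hit [16,50/3], descend [3, 10]
    N3 x:[9,12] y:[32/3,41/3] z:[74/3,76/3] -> miss, prune
    N10 x:[2,27] y:[34/3,50/3] z:[16,71/3] -> hit [16,50/3] leaf, test {P4(miss), P7(miss)}
  N8 x:[-3,23] y:[11,16] z:[74/3,85/3] -> miss, prune

11 AABB tests over nodes [0, 2, 5, 11, 4, 1, 12, 6, 3, 10, 8]; 4 leaves entered; closest P8.

== RESULT ==
[0, 2, 5, 11, 4, 1, 12, 6, 3, 10, 8]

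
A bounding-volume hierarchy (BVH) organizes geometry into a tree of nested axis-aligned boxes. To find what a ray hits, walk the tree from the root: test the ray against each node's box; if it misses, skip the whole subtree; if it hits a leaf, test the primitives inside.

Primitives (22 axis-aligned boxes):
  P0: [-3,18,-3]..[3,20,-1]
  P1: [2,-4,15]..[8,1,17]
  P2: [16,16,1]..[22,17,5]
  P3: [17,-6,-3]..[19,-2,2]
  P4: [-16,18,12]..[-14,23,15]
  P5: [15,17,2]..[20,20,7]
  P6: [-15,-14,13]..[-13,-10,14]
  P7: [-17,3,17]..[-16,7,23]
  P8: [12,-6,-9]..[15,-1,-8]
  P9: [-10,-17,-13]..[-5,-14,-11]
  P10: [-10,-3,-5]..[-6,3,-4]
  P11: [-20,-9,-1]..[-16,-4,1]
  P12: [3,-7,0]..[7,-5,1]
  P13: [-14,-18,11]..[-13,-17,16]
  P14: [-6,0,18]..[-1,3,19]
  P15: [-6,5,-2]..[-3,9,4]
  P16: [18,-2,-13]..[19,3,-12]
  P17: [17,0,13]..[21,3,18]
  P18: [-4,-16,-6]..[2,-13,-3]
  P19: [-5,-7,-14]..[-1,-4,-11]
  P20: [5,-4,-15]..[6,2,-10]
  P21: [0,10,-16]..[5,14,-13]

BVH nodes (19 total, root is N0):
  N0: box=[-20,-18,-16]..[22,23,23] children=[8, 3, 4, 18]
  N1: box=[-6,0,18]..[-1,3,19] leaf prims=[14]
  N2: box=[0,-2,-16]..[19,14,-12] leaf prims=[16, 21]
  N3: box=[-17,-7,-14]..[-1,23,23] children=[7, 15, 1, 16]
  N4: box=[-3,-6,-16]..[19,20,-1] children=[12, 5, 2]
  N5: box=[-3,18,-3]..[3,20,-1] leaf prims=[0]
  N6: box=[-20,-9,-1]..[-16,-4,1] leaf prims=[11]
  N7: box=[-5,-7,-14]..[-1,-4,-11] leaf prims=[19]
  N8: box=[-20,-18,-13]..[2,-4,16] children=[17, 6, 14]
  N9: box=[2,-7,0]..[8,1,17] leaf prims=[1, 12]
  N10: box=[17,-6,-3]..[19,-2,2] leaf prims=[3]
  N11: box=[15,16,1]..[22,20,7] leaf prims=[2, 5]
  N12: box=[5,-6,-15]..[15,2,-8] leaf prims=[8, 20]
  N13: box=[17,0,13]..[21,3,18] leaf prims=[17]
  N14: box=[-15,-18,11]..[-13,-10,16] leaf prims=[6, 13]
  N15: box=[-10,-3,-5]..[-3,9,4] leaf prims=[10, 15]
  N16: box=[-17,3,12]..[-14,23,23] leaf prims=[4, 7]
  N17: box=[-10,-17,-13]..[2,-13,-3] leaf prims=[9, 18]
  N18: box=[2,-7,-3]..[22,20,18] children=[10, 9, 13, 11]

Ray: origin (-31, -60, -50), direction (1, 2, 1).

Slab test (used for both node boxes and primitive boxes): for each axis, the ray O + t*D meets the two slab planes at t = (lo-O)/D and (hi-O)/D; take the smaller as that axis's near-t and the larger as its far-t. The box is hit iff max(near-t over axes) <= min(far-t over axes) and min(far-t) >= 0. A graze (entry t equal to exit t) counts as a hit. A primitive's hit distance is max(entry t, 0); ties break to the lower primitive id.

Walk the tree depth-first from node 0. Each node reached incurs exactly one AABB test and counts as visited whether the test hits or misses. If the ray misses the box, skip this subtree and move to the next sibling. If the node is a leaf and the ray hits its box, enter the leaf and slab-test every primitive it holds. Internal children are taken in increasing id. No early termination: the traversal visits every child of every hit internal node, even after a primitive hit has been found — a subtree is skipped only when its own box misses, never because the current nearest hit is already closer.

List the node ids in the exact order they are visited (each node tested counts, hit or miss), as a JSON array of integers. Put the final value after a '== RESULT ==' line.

Walk:
N0 x:[11,53] y:[21,83/2] z:[34,73] -> hit [34,83/2], descend [3, 4, 8, 18]
  N3 x:[14,30] y:[53/2,83/2] z:[36,73] -> miss, prune
  N4 x:[28,50] y:[27,40] z:[34,49] -> hit [34,40], descend [2, 5, 12]
    N2 x:[31,50] y:[29,37] z:[34,38] -> hit [34,37] leaf, test {P16(miss), P21@t=35}
    N5 x:[28,34] y:[39,40] z:[47,49] -> miss, prune
    N12 x:[36,46] y:[27,31] z:[35,42] -> miss, prune
  N8 x:[11,33] y:[21,28] z:[37,66] -> miss, prune
  N18 x:[33,53] y:[53/2,40] z:[47,68] -> miss, prune

order=[0, 3, 4, 2, 5, 12, 8, 18]  |boxes|=8  |leaves|=1  hit=P21

== RESULT ==
[0, 3, 4, 2, 5, 12, 8, 18]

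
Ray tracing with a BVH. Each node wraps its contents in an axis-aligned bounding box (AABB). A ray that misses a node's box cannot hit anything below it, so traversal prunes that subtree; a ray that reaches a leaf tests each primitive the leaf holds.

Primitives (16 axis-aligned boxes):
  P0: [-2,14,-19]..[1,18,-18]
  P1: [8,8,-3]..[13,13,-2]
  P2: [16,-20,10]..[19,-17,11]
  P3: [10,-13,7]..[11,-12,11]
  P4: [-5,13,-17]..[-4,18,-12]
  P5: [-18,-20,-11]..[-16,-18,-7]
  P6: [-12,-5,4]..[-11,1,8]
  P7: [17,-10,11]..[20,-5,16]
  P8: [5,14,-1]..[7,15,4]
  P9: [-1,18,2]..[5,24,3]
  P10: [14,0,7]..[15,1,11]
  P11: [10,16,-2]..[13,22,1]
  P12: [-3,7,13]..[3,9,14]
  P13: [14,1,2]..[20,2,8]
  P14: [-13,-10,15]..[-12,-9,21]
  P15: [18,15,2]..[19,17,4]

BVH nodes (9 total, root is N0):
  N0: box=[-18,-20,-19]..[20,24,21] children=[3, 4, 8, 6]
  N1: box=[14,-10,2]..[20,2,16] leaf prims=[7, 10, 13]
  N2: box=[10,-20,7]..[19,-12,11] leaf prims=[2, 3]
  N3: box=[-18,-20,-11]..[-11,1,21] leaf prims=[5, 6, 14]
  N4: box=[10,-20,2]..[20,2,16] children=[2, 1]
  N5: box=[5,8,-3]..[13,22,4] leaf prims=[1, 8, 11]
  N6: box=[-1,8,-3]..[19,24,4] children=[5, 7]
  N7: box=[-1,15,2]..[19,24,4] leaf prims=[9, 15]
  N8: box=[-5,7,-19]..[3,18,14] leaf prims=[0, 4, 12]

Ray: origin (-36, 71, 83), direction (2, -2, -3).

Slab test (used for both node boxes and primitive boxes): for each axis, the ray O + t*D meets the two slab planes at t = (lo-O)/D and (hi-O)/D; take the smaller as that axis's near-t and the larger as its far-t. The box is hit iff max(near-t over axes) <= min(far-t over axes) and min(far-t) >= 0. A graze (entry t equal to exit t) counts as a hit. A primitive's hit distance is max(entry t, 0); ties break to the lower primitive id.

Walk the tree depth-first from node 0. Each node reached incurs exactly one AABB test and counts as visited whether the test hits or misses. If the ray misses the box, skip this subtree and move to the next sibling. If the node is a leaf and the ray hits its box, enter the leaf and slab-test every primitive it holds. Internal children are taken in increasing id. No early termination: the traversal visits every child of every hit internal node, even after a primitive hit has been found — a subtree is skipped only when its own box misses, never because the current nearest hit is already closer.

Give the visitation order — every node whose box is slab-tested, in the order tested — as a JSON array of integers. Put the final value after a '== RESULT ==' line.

Trace the traversal:
N0 x:[9,28] y:[47/2,91/2] z:[62/3,34] -> hit [47/2,28], descend [3, 4, 6, 8]
  N3 x:[9,25/2] y:[35,91/2] z:[62/3,94/3] -> miss, prune
  N4 x:[23,28] y:[69/2,91/2] z:[67/3,27] -> miss, prune
  N6 x:[35/2,55/2] y:[47/2,63/2] z:[79/3,86/3] -> hit [79/3,55/2], descend [5, 7]
    N5 x:[41/2,49/2] y:[49/2,63/2] z:[79/3,86/3] -> miss, prune
    N7 x:[35/2,55/2] y:[47/2,28] z:[79/3,27] -> hit [79/3,27] leaf, test {P9(miss), P15@t=27}
  N8 x:[31/2,39/2] y:[53/2,32] z:[23,34] -> miss, prune

Visited [0, 3, 4, 6, 5, 7, 8]. Tests: 7 box, 1 leaf. Nearest: P15.

== RESULT ==
[0, 3, 4, 6, 5, 7, 8]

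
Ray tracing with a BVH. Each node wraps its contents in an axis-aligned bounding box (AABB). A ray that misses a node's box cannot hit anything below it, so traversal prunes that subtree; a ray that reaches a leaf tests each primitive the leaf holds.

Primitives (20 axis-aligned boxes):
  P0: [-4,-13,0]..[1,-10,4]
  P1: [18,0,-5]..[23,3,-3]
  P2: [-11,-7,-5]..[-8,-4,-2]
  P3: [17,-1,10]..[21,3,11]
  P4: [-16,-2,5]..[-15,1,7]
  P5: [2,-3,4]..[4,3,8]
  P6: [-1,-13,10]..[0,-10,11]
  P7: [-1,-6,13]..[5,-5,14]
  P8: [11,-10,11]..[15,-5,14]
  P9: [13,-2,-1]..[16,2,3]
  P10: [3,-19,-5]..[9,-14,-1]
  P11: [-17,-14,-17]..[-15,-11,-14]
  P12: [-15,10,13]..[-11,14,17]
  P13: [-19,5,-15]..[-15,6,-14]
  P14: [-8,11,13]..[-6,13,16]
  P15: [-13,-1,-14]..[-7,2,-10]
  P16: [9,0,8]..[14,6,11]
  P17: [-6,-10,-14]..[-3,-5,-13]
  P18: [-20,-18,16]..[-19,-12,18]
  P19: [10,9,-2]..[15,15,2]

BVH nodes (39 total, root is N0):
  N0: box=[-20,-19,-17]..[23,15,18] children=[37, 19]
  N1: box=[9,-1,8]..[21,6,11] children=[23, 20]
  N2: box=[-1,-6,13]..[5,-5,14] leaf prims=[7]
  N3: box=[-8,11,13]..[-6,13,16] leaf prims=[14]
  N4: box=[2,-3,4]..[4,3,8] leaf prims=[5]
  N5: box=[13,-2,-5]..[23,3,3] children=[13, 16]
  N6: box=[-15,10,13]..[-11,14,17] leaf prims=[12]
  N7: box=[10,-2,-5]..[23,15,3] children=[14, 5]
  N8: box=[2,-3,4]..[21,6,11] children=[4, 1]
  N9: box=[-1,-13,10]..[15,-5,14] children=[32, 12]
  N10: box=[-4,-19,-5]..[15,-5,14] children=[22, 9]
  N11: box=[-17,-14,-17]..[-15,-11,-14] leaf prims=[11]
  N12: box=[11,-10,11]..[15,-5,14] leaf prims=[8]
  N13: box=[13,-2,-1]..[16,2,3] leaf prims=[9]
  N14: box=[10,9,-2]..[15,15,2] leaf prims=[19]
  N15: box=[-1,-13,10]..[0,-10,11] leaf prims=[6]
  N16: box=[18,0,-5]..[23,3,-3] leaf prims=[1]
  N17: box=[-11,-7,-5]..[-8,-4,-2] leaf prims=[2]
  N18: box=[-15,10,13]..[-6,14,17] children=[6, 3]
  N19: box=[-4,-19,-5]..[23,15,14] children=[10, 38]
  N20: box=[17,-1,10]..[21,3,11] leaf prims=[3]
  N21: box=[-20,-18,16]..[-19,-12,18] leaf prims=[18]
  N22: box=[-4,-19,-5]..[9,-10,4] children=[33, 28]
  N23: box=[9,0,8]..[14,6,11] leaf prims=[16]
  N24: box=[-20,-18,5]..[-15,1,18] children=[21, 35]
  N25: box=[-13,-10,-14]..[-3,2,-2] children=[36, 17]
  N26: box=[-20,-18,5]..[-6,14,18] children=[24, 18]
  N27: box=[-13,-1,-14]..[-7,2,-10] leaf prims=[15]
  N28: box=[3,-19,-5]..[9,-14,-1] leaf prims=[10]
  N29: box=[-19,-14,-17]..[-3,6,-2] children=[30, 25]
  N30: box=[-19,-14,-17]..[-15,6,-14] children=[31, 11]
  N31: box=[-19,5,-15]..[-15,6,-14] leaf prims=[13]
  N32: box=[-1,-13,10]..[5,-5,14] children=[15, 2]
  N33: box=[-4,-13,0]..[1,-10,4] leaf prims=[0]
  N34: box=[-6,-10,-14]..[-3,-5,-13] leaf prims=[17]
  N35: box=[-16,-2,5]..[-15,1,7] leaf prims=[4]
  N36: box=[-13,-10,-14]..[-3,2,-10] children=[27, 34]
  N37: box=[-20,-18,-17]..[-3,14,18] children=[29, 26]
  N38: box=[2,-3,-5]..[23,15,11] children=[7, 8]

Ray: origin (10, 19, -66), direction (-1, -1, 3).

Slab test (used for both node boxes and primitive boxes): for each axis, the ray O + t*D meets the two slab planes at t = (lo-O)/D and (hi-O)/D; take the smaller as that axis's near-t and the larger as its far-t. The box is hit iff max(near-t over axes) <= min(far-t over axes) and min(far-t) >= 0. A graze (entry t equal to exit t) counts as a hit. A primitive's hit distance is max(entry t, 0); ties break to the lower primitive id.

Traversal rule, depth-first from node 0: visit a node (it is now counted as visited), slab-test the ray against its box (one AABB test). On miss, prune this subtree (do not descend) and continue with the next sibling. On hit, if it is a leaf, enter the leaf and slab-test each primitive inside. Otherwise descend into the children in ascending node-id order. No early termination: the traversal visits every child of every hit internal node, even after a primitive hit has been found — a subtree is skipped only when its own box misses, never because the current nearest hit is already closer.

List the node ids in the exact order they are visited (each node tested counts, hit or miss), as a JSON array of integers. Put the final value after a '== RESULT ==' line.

Trace the traversal:
N0 x:[-13,30] y:[4,38] z:[49/3,28] -> hit [49/3,28], descend [19, 37]
  N19 x:[-13,14] y:[4,38] z:[61/3,80/3] -> miss, prune
  N37 x:[13,30] y:[5,37] z:[49/3,28] -> hit [49/3,28], descend [26, 29]
    N26 x:[16,30] y:[5,37] z:[71/3,28] -> hit [71/3,28], descend [18, 24]
      N18 x:[16,25] y:[5,9] z:[79/3,83/3] -> miss, prune
      N24 x:[25,30] y:[18,37] z:[71/3,28] -> hit [25,28], descend [21, 35]
        N21 x:[29,30] y:[31,37] z:[82/3,28] -> miss, prune
        N35 x:[25,26] y:[18,21] z:[71/3,73/3] -> miss, prune
    N29 x:[13,29] y:[13,33] z:[49/3,64/3] -> hit [49/3,64/3], descend [25, 30]
      N25 x:[13,23] y:[17,29] z:[52/3,64/3] -> hit [52/3,64/3], descend [17, 36]
        N17 x:[18,21] y:[23,26] z:[61/3,64/3] -> miss, prune
        N36 x:[13,23] y:[17,29] z:[52/3,56/3] -> hit [52/3,56/3], descend [27, 34]
          N27 x:[17,23] y:[17,20] z:[52/3,56/3] -> hit [52/3,56/3] leaf, test {P15@t=52/3}
          N34 x:[13,16] y:[24,29] z:[52/3,53/3] -> miss, prune
      N30 x:[25,29] y:[13,33] z:[49/3,52/3] -> miss, prune

Summary -> nodes [0, 19, 37, 26, 18, 24, 21, 35, 29, 25, 17, 36, 27, 34, 30]; box-tests=15; leaf-entries=1; first=P15

== RESULT ==
[0, 19, 37, 26, 18, 24, 21, 35, 29, 25, 17, 36, 27, 34, 30]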